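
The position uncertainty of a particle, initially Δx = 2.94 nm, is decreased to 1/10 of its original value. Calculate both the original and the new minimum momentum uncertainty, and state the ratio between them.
Original Δp_min = 1.793 × 10^-26 kg·m/s; new Δp'_min = 1.793 × 10^-25 kg·m/s; ratio Δp'_min/Δp_min = 10.

From the uncertainty principle ΔxΔp ≥ ℏ/2, the minimum momentum uncertainty is Δp_min = ℏ/(2Δx).

Original (Δx = 2.94 nm = 2.940e-09 m):
Δp_min = (1.055e-34 J·s)/(2 × 2.940e-09 m) = 1.793e-26 kg·m/s

When Δx → (1/10)Δx:
Δp'_min = ℏ/(2 × (1/10)Δx) = 10 × ℏ/(2Δx) = 10 × Δp_min
Δp'_min = 10 × 1.793e-26 kg·m/s = 1.793e-25 kg·m/s

Since Δp_min ∝ 1/Δx, when Δx is decreased to 1/10 of its original value, Δp_min increases to 10 times its original value.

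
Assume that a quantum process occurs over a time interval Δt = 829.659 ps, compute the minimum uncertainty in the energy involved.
396.676 neV

Using the energy-time uncertainty principle:
ΔEΔt ≥ ℏ/2

The minimum uncertainty in energy is:
ΔE_min = ℏ/(2Δt)
ΔE_min = (1.055e-34 J·s) / (2 × 8.297e-10 s)
ΔE_min = 6.355e-26 J = 396.676 neV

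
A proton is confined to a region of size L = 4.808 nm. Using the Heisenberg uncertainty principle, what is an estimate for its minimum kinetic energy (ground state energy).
224.401 neV

Using the uncertainty principle to estimate ground state energy:

1. The position uncertainty is approximately the confinement size:
   Δx ≈ L = 4.808e-09 m

2. From ΔxΔp ≥ ℏ/2, the minimum momentum uncertainty is:
   Δp ≈ ℏ/(2L) = 1.097e-26 kg·m/s

3. The kinetic energy is approximately:
   KE ≈ (Δp)²/(2m) = (1.097e-26)²/(2 × 1.673e-27 kg)
   KE ≈ 3.595e-26 J = 224.401 neV

This is an order-of-magnitude estimate of the ground state energy.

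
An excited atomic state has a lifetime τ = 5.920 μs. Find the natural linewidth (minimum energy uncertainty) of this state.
55.592 peV

Using the energy-time uncertainty principle:
ΔEΔt ≥ ℏ/2

The lifetime τ represents the time uncertainty Δt.
The natural linewidth (minimum energy uncertainty) is:

ΔE = ℏ/(2τ)
ΔE = (1.055e-34 J·s) / (2 × 5.920e-06 s)
ΔE = 8.907e-30 J = 55.592 peV

This natural linewidth limits the precision of spectroscopic measurements.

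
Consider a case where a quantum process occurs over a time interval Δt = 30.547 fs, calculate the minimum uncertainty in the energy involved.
10.774 meV

Using the energy-time uncertainty principle:
ΔEΔt ≥ ℏ/2

The minimum uncertainty in energy is:
ΔE_min = ℏ/(2Δt)
ΔE_min = (1.055e-34 J·s) / (2 × 3.055e-14 s)
ΔE_min = 1.726e-21 J = 10.774 meV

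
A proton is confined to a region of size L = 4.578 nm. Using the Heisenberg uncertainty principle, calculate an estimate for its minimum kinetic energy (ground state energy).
247.516 neV

Using the uncertainty principle to estimate ground state energy:

1. The position uncertainty is approximately the confinement size:
   Δx ≈ L = 4.578e-09 m

2. From ΔxΔp ≥ ℏ/2, the minimum momentum uncertainty is:
   Δp ≈ ℏ/(2L) = 1.152e-26 kg·m/s

3. The kinetic energy is approximately:
   KE ≈ (Δp)²/(2m) = (1.152e-26)²/(2 × 1.673e-27 kg)
   KE ≈ 3.966e-26 J = 247.516 neV

This is an order-of-magnitude estimate of the ground state energy.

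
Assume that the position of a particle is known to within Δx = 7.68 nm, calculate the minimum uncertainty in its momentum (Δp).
6.866 × 10^-27 kg·m/s

Using the Heisenberg uncertainty principle:
ΔxΔp ≥ ℏ/2

The minimum uncertainty in momentum is:
Δp_min = ℏ/(2Δx)
Δp_min = (1.055e-34 J·s) / (2 × 7.680e-09 m)
Δp_min = 6.866e-27 kg·m/s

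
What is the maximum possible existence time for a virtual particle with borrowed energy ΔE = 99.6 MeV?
3.304 ys

Using the energy-time uncertainty principle:
ΔEΔt ≥ ℏ/2

For a virtual particle borrowing energy ΔE, the maximum lifetime is:
Δt_max = ℏ/(2ΔE)

Converting energy:
ΔE = 99.6 MeV = 1.596e-11 J

Δt_max = (1.055e-34 J·s) / (2 × 1.596e-11 J)
Δt_max = 3.304e-24 s = 3.304 ys

Virtual particles with higher borrowed energy exist for shorter times.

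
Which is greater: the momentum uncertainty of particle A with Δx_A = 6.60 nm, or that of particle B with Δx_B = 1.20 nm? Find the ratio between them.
Particle B has the larger minimum momentum uncertainty, by a factor of 5.50.

For each particle, the minimum momentum uncertainty is Δp_min = ℏ/(2Δx):

Particle A: Δp_A = ℏ/(2×6.600e-09 m) = 7.989e-27 kg·m/s
Particle B: Δp_B = ℏ/(2×1.200e-09 m) = 4.394e-26 kg·m/s

Ratio: Δp_B/Δp_A = 5.50

Since Δp_min ∝ 1/Δx, the particle with smaller position uncertainty (B) has larger momentum uncertainty.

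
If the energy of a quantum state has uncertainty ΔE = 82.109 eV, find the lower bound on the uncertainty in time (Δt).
4.008 as

Using the energy-time uncertainty principle:
ΔEΔt ≥ ℏ/2

The minimum uncertainty in time is:
Δt_min = ℏ/(2ΔE)
Δt_min = (1.055e-34 J·s) / (2 × 1.316e-17 J)
Δt_min = 4.008e-18 s = 4.008 as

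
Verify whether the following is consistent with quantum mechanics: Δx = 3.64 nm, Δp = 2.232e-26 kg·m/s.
Yes, it satisfies the uncertainty principle.

Calculate the product ΔxΔp:
ΔxΔp = (3.640e-09 m) × (2.232e-26 kg·m/s)
ΔxΔp = 8.124e-35 J·s

Compare to the minimum allowed value ℏ/2:
ℏ/2 = 5.273e-35 J·s

Since ΔxΔp = 8.124e-35 J·s ≥ 5.273e-35 J·s = ℏ/2,
the measurement satisfies the uncertainty principle.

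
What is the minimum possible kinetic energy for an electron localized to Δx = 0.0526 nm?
3.443 eV

Localizing a particle requires giving it sufficient momentum uncertainty:

1. From uncertainty principle: Δp ≥ ℏ/(2Δx)
   Δp_min = (1.055e-34 J·s) / (2 × 5.260e-11 m)
   Δp_min = 1.002e-24 kg·m/s

2. This momentum uncertainty corresponds to kinetic energy:
   KE ≈ (Δp)²/(2m) = (1.002e-24)²/(2 × 9.109e-31 kg)
   KE = 5.516e-19 J = 3.443 eV

Tighter localization requires more energy.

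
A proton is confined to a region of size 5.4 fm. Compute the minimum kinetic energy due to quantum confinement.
177.896 keV

Using the uncertainty principle:

1. Position uncertainty: Δx ≈ 5.400e-15 m
2. Minimum momentum uncertainty: Δp = ℏ/(2Δx) = 9.765e-21 kg·m/s
3. Minimum kinetic energy:
   KE = (Δp)²/(2m) = (9.765e-21)²/(2 × 1.673e-27 kg)
   KE = 2.850e-14 J = 177.896 keV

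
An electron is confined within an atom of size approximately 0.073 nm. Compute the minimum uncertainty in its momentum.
7.223 × 10^-25 kg·m/s

Using the Heisenberg uncertainty principle:
ΔxΔp ≥ ℏ/2

With Δx ≈ L = 7.300e-11 m (the confinement size):
Δp_min = ℏ/(2Δx)
Δp_min = (1.055e-34 J·s) / (2 × 7.300e-11 m)
Δp_min = 7.223e-25 kg·m/s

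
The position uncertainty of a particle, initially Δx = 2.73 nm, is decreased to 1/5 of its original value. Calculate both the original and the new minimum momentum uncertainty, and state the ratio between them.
Original Δp_min = 1.931 × 10^-26 kg·m/s; new Δp'_min = 9.657 × 10^-26 kg·m/s; ratio Δp'_min/Δp_min = 5.

From the uncertainty principle ΔxΔp ≥ ℏ/2, the minimum momentum uncertainty is Δp_min = ℏ/(2Δx).

Original (Δx = 2.73 nm = 2.730e-09 m):
Δp_min = (1.055e-34 J·s)/(2 × 2.730e-09 m) = 1.931e-26 kg·m/s

When Δx → (1/5)Δx:
Δp'_min = ℏ/(2 × (1/5)Δx) = 5 × ℏ/(2Δx) = 5 × Δp_min
Δp'_min = 5 × 1.931e-26 kg·m/s = 9.657e-26 kg·m/s

Since Δp_min ∝ 1/Δx, when Δx is decreased to 1/5 of its original value, Δp_min increases to 5 times its original value.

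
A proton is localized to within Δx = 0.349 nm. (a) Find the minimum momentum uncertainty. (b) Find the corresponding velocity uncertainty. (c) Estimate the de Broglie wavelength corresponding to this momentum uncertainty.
(a) Δp_min = 1.511 × 10^-25 kg·m/s
(b) Δv_min = 90.328 m/s
(c) λ_dB = 4.386 nm

Step-by-step:

(a) From the uncertainty principle:
Δp_min = ℏ/(2Δx) = (1.055e-34 J·s)/(2 × 3.490e-10 m) = 1.511e-25 kg·m/s

(b) The velocity uncertainty:
Δv = Δp/m = (1.511e-25 kg·m/s)/(1.673e-27 kg) = 9.033e+01 m/s = 90.328 m/s

(c) The de Broglie wavelength for this momentum:
λ = h/p = (6.626e-34 J·s)/(1.511e-25 kg·m/s) = 4.386e-09 m = 4.386 nm

Note: The de Broglie wavelength is comparable to the localization size, as expected from wave-particle duality.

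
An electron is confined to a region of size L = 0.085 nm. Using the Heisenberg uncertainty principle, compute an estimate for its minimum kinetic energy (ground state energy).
1.318 eV

Using the uncertainty principle to estimate ground state energy:

1. The position uncertainty is approximately the confinement size:
   Δx ≈ L = 8.500e-11 m

2. From ΔxΔp ≥ ℏ/2, the minimum momentum uncertainty is:
   Δp ≈ ℏ/(2L) = 6.203e-25 kg·m/s

3. The kinetic energy is approximately:
   KE ≈ (Δp)²/(2m) = (6.203e-25)²/(2 × 9.109e-31 kg)
   KE ≈ 2.112e-19 J = 1.318 eV

This is an order-of-magnitude estimate of the ground state energy.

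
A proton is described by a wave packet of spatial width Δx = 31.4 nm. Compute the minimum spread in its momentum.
1.679 × 10^-27 kg·m/s

For a wave packet, the spatial width Δx and momentum spread Δp are related by the uncertainty principle:
ΔxΔp ≥ ℏ/2

The minimum momentum spread is:
Δp_min = ℏ/(2Δx)
Δp_min = (1.055e-34 J·s) / (2 × 3.140e-08 m)
Δp_min = 1.679e-27 kg·m/s

A wave packet cannot have both a well-defined position and well-defined momentum.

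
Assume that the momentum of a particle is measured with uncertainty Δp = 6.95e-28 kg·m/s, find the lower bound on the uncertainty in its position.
75.868 nm

Using the Heisenberg uncertainty principle:
ΔxΔp ≥ ℏ/2

The minimum uncertainty in position is:
Δx_min = ℏ/(2Δp)
Δx_min = (1.055e-34 J·s) / (2 × 6.950e-28 kg·m/s)
Δx_min = 7.587e-08 m = 75.868 nm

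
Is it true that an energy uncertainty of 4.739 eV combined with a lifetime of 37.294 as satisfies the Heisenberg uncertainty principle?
No, it violates the uncertainty relation.

Calculate the product ΔEΔt:
ΔE = 4.739 eV = 7.593e-19 J
ΔEΔt = (7.593e-19 J) × (3.729e-17 s)
ΔEΔt = 2.832e-35 J·s

Compare to the minimum allowed value ℏ/2:
ℏ/2 = 5.273e-35 J·s

Since ΔEΔt = 2.832e-35 J·s < 5.273e-35 J·s = ℏ/2,
this violates the uncertainty relation.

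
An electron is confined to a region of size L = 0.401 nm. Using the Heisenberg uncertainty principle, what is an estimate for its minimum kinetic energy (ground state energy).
59.234 meV

Using the uncertainty principle to estimate ground state energy:

1. The position uncertainty is approximately the confinement size:
   Δx ≈ L = 4.010e-10 m

2. From ΔxΔp ≥ ℏ/2, the minimum momentum uncertainty is:
   Δp ≈ ℏ/(2L) = 1.315e-25 kg·m/s

3. The kinetic energy is approximately:
   KE ≈ (Δp)²/(2m) = (1.315e-25)²/(2 × 9.109e-31 kg)
   KE ≈ 9.490e-21 J = 59.234 meV

This is an order-of-magnitude estimate of the ground state energy.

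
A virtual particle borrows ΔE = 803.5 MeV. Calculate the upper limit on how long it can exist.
4.096 × 10^-25 s

Using the energy-time uncertainty principle:
ΔEΔt ≥ ℏ/2

For a virtual particle borrowing energy ΔE, the maximum lifetime is:
Δt_max = ℏ/(2ΔE)

Converting energy:
ΔE = 803.5 MeV = 1.287e-10 J

Δt_max = (1.055e-34 J·s) / (2 × 1.287e-10 J)
Δt_max = 4.096e-25 s = 4.096 × 10^-25 s

Virtual particles with higher borrowed energy exist for shorter times.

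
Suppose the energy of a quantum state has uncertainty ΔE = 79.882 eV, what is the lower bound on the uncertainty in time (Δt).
4.120 as

Using the energy-time uncertainty principle:
ΔEΔt ≥ ℏ/2

The minimum uncertainty in time is:
Δt_min = ℏ/(2ΔE)
Δt_min = (1.055e-34 J·s) / (2 × 1.280e-17 J)
Δt_min = 4.120e-18 s = 4.120 as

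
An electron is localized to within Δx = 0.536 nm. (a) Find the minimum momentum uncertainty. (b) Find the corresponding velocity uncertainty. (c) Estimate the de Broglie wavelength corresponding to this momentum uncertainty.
(a) Δp_min = 9.837 × 10^-26 kg·m/s
(b) Δv_min = 107.992 km/s
(c) λ_dB = 6.736 nm

Step-by-step:

(a) From the uncertainty principle:
Δp_min = ℏ/(2Δx) = (1.055e-34 J·s)/(2 × 5.360e-10 m) = 9.837e-26 kg·m/s

(b) The velocity uncertainty:
Δv = Δp/m = (9.837e-26 kg·m/s)/(9.109e-31 kg) = 1.080e+05 m/s = 107.992 km/s

(c) The de Broglie wavelength for this momentum:
λ = h/p = (6.626e-34 J·s)/(9.837e-26 kg·m/s) = 6.736e-09 m = 6.736 nm

Note: The de Broglie wavelength is comparable to the localization size, as expected from wave-particle duality.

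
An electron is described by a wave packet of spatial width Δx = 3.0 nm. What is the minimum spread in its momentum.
1.758 × 10^-26 kg·m/s

For a wave packet, the spatial width Δx and momentum spread Δp are related by the uncertainty principle:
ΔxΔp ≥ ℏ/2

The minimum momentum spread is:
Δp_min = ℏ/(2Δx)
Δp_min = (1.055e-34 J·s) / (2 × 3.000e-09 m)
Δp_min = 1.758e-26 kg·m/s

A wave packet cannot have both a well-defined position and well-defined momentum.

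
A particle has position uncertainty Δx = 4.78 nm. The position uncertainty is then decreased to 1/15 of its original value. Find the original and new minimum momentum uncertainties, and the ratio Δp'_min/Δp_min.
Original Δp_min = 1.103 × 10^-26 kg·m/s; new Δp'_min = 1.655 × 10^-25 kg·m/s; ratio Δp'_min/Δp_min = 15.

From the uncertainty principle ΔxΔp ≥ ℏ/2, the minimum momentum uncertainty is Δp_min = ℏ/(2Δx).

Original (Δx = 4.78 nm = 4.780e-09 m):
Δp_min = (1.055e-34 J·s)/(2 × 4.780e-09 m) = 1.103e-26 kg·m/s

When Δx → (1/15)Δx:
Δp'_min = ℏ/(2 × (1/15)Δx) = 15 × ℏ/(2Δx) = 15 × Δp_min
Δp'_min = 15 × 1.103e-26 kg·m/s = 1.655e-25 kg·m/s

Since Δp_min ∝ 1/Δx, when Δx is decreased to 1/15 of its original value, Δp_min increases to 15 times its original value.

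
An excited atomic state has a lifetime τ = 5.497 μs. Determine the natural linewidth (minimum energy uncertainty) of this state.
59.870 peV

Using the energy-time uncertainty principle:
ΔEΔt ≥ ℏ/2

The lifetime τ represents the time uncertainty Δt.
The natural linewidth (minimum energy uncertainty) is:

ΔE = ℏ/(2τ)
ΔE = (1.055e-34 J·s) / (2 × 5.497e-06 s)
ΔE = 9.592e-30 J = 59.870 peV

This natural linewidth limits the precision of spectroscopic measurements.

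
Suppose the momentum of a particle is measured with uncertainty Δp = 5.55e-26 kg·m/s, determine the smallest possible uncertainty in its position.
950.065 pm

Using the Heisenberg uncertainty principle:
ΔxΔp ≥ ℏ/2

The minimum uncertainty in position is:
Δx_min = ℏ/(2Δp)
Δx_min = (1.055e-34 J·s) / (2 × 5.550e-26 kg·m/s)
Δx_min = 9.501e-10 m = 950.065 pm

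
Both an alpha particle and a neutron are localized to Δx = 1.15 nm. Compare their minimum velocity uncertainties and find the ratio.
The neutron has the larger minimum velocity uncertainty, by a ratio of 4.0.

For both particles, Δp_min = ℏ/(2Δx) = 4.585e-26 kg·m/s (same for both).

The velocity uncertainty is Δv = Δp/m:
- alpha particle: Δv = 4.585e-26 / 6.645e-27 = 6.900e+00 m/s = 6.900 m/s
- neutron: Δv = 4.585e-26 / 1.675e-27 = 2.737e+01 m/s = 27.375 m/s

Ratio: 2.737e+01 / 6.900e+00 = 4.0

The lighter particle has larger velocity uncertainty because Δv ∝ 1/m.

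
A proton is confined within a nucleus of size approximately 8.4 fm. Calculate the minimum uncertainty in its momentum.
6.277 × 10^-21 kg·m/s

Using the Heisenberg uncertainty principle:
ΔxΔp ≥ ℏ/2

With Δx ≈ L = 8.400e-15 m (the confinement size):
Δp_min = ℏ/(2Δx)
Δp_min = (1.055e-34 J·s) / (2 × 8.400e-15 m)
Δp_min = 6.277e-21 kg·m/s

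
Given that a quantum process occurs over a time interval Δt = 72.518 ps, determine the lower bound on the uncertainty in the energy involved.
4.538 μeV

Using the energy-time uncertainty principle:
ΔEΔt ≥ ℏ/2

The minimum uncertainty in energy is:
ΔE_min = ℏ/(2Δt)
ΔE_min = (1.055e-34 J·s) / (2 × 7.252e-11 s)
ΔE_min = 7.271e-25 J = 4.538 μeV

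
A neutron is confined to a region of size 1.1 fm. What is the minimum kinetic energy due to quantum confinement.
4.281 MeV

Using the uncertainty principle:

1. Position uncertainty: Δx ≈ 1.100e-15 m
2. Minimum momentum uncertainty: Δp = ℏ/(2Δx) = 4.794e-20 kg·m/s
3. Minimum kinetic energy:
   KE = (Δp)²/(2m) = (4.794e-20)²/(2 × 1.675e-27 kg)
   KE = 6.859e-13 J = 4.281 MeV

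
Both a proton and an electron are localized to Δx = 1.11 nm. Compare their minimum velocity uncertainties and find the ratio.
The electron has the larger minimum velocity uncertainty, by a ratio of 1836.2.

For both particles, Δp_min = ℏ/(2Δx) = 4.750e-26 kg·m/s (same for both).

The velocity uncertainty is Δv = Δp/m:
- proton: Δv = 4.750e-26 / 1.673e-27 = 2.840e+01 m/s = 28.400 m/s
- electron: Δv = 4.750e-26 / 9.109e-31 = 5.215e+04 m/s = 52.148 km/s

Ratio: 5.215e+04 / 2.840e+01 = 1836.2

The lighter particle has larger velocity uncertainty because Δv ∝ 1/m.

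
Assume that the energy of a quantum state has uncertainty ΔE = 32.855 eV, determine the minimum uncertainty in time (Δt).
10.017 as

Using the energy-time uncertainty principle:
ΔEΔt ≥ ℏ/2

The minimum uncertainty in time is:
Δt_min = ℏ/(2ΔE)
Δt_min = (1.055e-34 J·s) / (2 × 5.264e-18 J)
Δt_min = 1.002e-17 s = 10.017 as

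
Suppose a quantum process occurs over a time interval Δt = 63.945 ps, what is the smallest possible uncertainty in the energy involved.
5.147 μeV

Using the energy-time uncertainty principle:
ΔEΔt ≥ ℏ/2

The minimum uncertainty in energy is:
ΔE_min = ℏ/(2Δt)
ΔE_min = (1.055e-34 J·s) / (2 × 6.395e-11 s)
ΔE_min = 8.246e-25 J = 5.147 μeV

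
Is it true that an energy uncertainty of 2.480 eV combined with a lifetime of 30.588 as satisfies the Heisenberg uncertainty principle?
No, it violates the uncertainty relation.

Calculate the product ΔEΔt:
ΔE = 2.480 eV = 3.973e-19 J
ΔEΔt = (3.973e-19 J) × (3.059e-17 s)
ΔEΔt = 1.215e-35 J·s

Compare to the minimum allowed value ℏ/2:
ℏ/2 = 5.273e-35 J·s

Since ΔEΔt = 1.215e-35 J·s < 5.273e-35 J·s = ℏ/2,
this violates the uncertainty relation.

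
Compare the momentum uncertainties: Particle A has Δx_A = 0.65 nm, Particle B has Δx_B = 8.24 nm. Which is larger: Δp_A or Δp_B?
Particle A has the larger minimum momentum uncertainty, by a factor of 12.68.

For each particle, the minimum momentum uncertainty is Δp_min = ℏ/(2Δx):

Particle A: Δp_A = ℏ/(2×6.500e-10 m) = 8.112e-26 kg·m/s
Particle B: Δp_B = ℏ/(2×8.240e-09 m) = 6.399e-27 kg·m/s

Ratio: Δp_A/Δp_B = 12.68

Since Δp_min ∝ 1/Δx, the particle with smaller position uncertainty (A) has larger momentum uncertainty.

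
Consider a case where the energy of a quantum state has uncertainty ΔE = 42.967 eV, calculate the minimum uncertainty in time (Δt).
7.660 as

Using the energy-time uncertainty principle:
ΔEΔt ≥ ℏ/2

The minimum uncertainty in time is:
Δt_min = ℏ/(2ΔE)
Δt_min = (1.055e-34 J·s) / (2 × 6.884e-18 J)
Δt_min = 7.660e-18 s = 7.660 as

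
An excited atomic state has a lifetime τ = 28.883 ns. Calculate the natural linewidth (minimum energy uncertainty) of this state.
11.394 neV

Using the energy-time uncertainty principle:
ΔEΔt ≥ ℏ/2

The lifetime τ represents the time uncertainty Δt.
The natural linewidth (minimum energy uncertainty) is:

ΔE = ℏ/(2τ)
ΔE = (1.055e-34 J·s) / (2 × 2.888e-08 s)
ΔE = 1.826e-27 J = 11.394 neV

This natural linewidth limits the precision of spectroscopic measurements.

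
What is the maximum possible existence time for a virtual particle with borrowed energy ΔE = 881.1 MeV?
3.735 × 10^-25 s

Using the energy-time uncertainty principle:
ΔEΔt ≥ ℏ/2

For a virtual particle borrowing energy ΔE, the maximum lifetime is:
Δt_max = ℏ/(2ΔE)

Converting energy:
ΔE = 881.1 MeV = 1.412e-10 J

Δt_max = (1.055e-34 J·s) / (2 × 1.412e-10 J)
Δt_max = 3.735e-25 s = 3.735 × 10^-25 s

Virtual particles with higher borrowed energy exist for shorter times.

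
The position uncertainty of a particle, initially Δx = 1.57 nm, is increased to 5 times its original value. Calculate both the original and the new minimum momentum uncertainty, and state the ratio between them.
Original Δp_min = 3.359 × 10^-26 kg·m/s; new Δp'_min = 6.717 × 10^-27 kg·m/s; ratio Δp'_min/Δp_min = 1/5.

From the uncertainty principle ΔxΔp ≥ ℏ/2, the minimum momentum uncertainty is Δp_min = ℏ/(2Δx).

Original (Δx = 1.57 nm = 1.570e-09 m):
Δp_min = (1.055e-34 J·s)/(2 × 1.570e-09 m) = 3.359e-26 kg·m/s

When Δx → 5Δx:
Δp'_min = ℏ/(2 × 5Δx) = (1/5) × ℏ/(2Δx) = (1/5) × Δp_min
Δp'_min = 1/5 × 3.359e-26 kg·m/s = 6.717e-27 kg·m/s

Since Δp_min ∝ 1/Δx, when Δx is increased to 5 times its original value, Δp_min decreases to 1/5 of its original value.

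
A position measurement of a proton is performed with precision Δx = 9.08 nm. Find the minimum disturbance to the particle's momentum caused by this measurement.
5.807 × 10^-27 kg·m/s

The uncertainty principle implies that measuring position disturbs momentum:
ΔxΔp ≥ ℏ/2

When we measure position with precision Δx, we necessarily introduce a momentum uncertainty:
Δp ≥ ℏ/(2Δx)
Δp_min = (1.055e-34 J·s) / (2 × 9.080e-09 m)
Δp_min = 5.807e-27 kg·m/s

The more precisely we measure position, the greater the momentum disturbance.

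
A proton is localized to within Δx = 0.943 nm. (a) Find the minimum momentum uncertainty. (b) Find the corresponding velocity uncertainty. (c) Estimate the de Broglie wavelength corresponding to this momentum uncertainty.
(a) Δp_min = 5.592 × 10^-26 kg·m/s
(b) Δv_min = 33.430 m/s
(c) λ_dB = 11.850 nm

Step-by-step:

(a) From the uncertainty principle:
Δp_min = ℏ/(2Δx) = (1.055e-34 J·s)/(2 × 9.430e-10 m) = 5.592e-26 kg·m/s

(b) The velocity uncertainty:
Δv = Δp/m = (5.592e-26 kg·m/s)/(1.673e-27 kg) = 3.343e+01 m/s = 33.430 m/s

(c) The de Broglie wavelength for this momentum:
λ = h/p = (6.626e-34 J·s)/(5.592e-26 kg·m/s) = 1.185e-08 m = 11.850 nm

Note: The de Broglie wavelength is comparable to the localization size, as expected from wave-particle duality.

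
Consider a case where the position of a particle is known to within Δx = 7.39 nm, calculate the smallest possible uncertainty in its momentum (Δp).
7.135 × 10^-27 kg·m/s

Using the Heisenberg uncertainty principle:
ΔxΔp ≥ ℏ/2

The minimum uncertainty in momentum is:
Δp_min = ℏ/(2Δx)
Δp_min = (1.055e-34 J·s) / (2 × 7.390e-09 m)
Δp_min = 7.135e-27 kg·m/s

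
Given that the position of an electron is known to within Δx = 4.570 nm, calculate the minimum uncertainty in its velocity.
12.666 km/s

Using the Heisenberg uncertainty principle and Δp = mΔv:
ΔxΔp ≥ ℏ/2
Δx(mΔv) ≥ ℏ/2

The minimum uncertainty in velocity is:
Δv_min = ℏ/(2mΔx)
Δv_min = (1.055e-34 J·s) / (2 × 9.109e-31 kg × 4.570e-09 m)
Δv_min = 1.267e+04 m/s = 12.666 km/s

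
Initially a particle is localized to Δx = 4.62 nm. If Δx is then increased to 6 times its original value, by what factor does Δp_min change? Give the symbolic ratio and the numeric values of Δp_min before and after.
Original Δp_min = 1.141 × 10^-26 kg·m/s; new Δp'_min = 1.902 × 10^-27 kg·m/s; ratio Δp'_min/Δp_min = 1/6.

From the uncertainty principle ΔxΔp ≥ ℏ/2, the minimum momentum uncertainty is Δp_min = ℏ/(2Δx).

Original (Δx = 4.62 nm = 4.620e-09 m):
Δp_min = (1.055e-34 J·s)/(2 × 4.620e-09 m) = 1.141e-26 kg·m/s

When Δx → 6Δx:
Δp'_min = ℏ/(2 × 6Δx) = (1/6) × ℏ/(2Δx) = (1/6) × Δp_min
Δp'_min = 1/6 × 1.141e-26 kg·m/s = 1.902e-27 kg·m/s

Since Δp_min ∝ 1/Δx, when Δx is increased to 6 times its original value, Δp_min decreases to 1/6 of its original value.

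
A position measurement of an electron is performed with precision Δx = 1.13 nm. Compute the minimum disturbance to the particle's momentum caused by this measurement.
4.666 × 10^-26 kg·m/s

The uncertainty principle implies that measuring position disturbs momentum:
ΔxΔp ≥ ℏ/2

When we measure position with precision Δx, we necessarily introduce a momentum uncertainty:
Δp ≥ ℏ/(2Δx)
Δp_min = (1.055e-34 J·s) / (2 × 1.130e-09 m)
Δp_min = 4.666e-26 kg·m/s

The more precisely we measure position, the greater the momentum disturbance.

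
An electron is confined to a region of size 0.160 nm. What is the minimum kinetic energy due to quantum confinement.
372.069 meV

Using the uncertainty principle:

1. Position uncertainty: Δx ≈ 1.600e-10 m
2. Minimum momentum uncertainty: Δp = ℏ/(2Δx) = 3.296e-25 kg·m/s
3. Minimum kinetic energy:
   KE = (Δp)²/(2m) = (3.296e-25)²/(2 × 9.109e-31 kg)
   KE = 5.961e-20 J = 372.069 meV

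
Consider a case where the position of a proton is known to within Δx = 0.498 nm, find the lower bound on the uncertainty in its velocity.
63.302 m/s

Using the Heisenberg uncertainty principle and Δp = mΔv:
ΔxΔp ≥ ℏ/2
Δx(mΔv) ≥ ℏ/2

The minimum uncertainty in velocity is:
Δv_min = ℏ/(2mΔx)
Δv_min = (1.055e-34 J·s) / (2 × 1.673e-27 kg × 4.980e-10 m)
Δv_min = 6.330e+01 m/s = 63.302 m/s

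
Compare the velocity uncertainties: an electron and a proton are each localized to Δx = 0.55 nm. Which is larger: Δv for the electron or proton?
The electron has the larger minimum velocity uncertainty, by a ratio of 1836.2.

For both particles, Δp_min = ℏ/(2Δx) = 9.587e-26 kg·m/s (same for both).

The velocity uncertainty is Δv = Δp/m:
- electron: Δv = 9.587e-26 / 9.109e-31 = 1.052e+05 m/s = 105.243 km/s
- proton: Δv = 9.587e-26 / 1.673e-27 = 5.732e+01 m/s = 57.317 m/s

Ratio: 1.052e+05 / 5.732e+01 = 1836.2

The lighter particle has larger velocity uncertainty because Δv ∝ 1/m.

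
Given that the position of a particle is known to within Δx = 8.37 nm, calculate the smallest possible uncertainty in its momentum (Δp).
6.300 × 10^-27 kg·m/s

Using the Heisenberg uncertainty principle:
ΔxΔp ≥ ℏ/2

The minimum uncertainty in momentum is:
Δp_min = ℏ/(2Δx)
Δp_min = (1.055e-34 J·s) / (2 × 8.370e-09 m)
Δp_min = 6.300e-27 kg·m/s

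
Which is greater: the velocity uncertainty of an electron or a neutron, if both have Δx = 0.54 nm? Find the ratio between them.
The electron has the larger minimum velocity uncertainty, by a ratio of 1838.7.

For both particles, Δp_min = ℏ/(2Δx) = 9.765e-26 kg·m/s (same for both).

The velocity uncertainty is Δv = Δp/m:
- electron: Δv = 9.765e-26 / 9.109e-31 = 1.072e+05 m/s = 107.192 km/s
- neutron: Δv = 9.765e-26 / 1.675e-27 = 5.830e+01 m/s = 58.298 m/s

Ratio: 1.072e+05 / 5.830e+01 = 1838.7

The lighter particle has larger velocity uncertainty because Δv ∝ 1/m.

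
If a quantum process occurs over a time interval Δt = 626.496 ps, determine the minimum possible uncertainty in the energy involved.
525.312 neV

Using the energy-time uncertainty principle:
ΔEΔt ≥ ℏ/2

The minimum uncertainty in energy is:
ΔE_min = ℏ/(2Δt)
ΔE_min = (1.055e-34 J·s) / (2 × 6.265e-10 s)
ΔE_min = 8.416e-26 J = 525.312 neV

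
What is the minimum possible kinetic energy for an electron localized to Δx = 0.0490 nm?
3.967 eV

Localizing a particle requires giving it sufficient momentum uncertainty:

1. From uncertainty principle: Δp ≥ ℏ/(2Δx)
   Δp_min = (1.055e-34 J·s) / (2 × 4.900e-11 m)
   Δp_min = 1.076e-24 kg·m/s

2. This momentum uncertainty corresponds to kinetic energy:
   KE ≈ (Δp)²/(2m) = (1.076e-24)²/(2 × 9.109e-31 kg)
   KE = 6.356e-19 J = 3.967 eV

Tighter localization requires more energy.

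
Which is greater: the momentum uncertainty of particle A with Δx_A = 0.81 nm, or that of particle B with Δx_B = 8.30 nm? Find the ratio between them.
Particle A has the larger minimum momentum uncertainty, by a factor of 10.25.

For each particle, the minimum momentum uncertainty is Δp_min = ℏ/(2Δx):

Particle A: Δp_A = ℏ/(2×8.100e-10 m) = 6.510e-26 kg·m/s
Particle B: Δp_B = ℏ/(2×8.300e-09 m) = 6.353e-27 kg·m/s

Ratio: Δp_A/Δp_B = 10.25

Since Δp_min ∝ 1/Δx, the particle with smaller position uncertainty (A) has larger momentum uncertainty.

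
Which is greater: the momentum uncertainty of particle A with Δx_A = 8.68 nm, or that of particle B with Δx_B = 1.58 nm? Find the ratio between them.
Particle B has the larger minimum momentum uncertainty, by a factor of 5.49.

For each particle, the minimum momentum uncertainty is Δp_min = ℏ/(2Δx):

Particle A: Δp_A = ℏ/(2×8.680e-09 m) = 6.075e-27 kg·m/s
Particle B: Δp_B = ℏ/(2×1.580e-09 m) = 3.337e-26 kg·m/s

Ratio: Δp_B/Δp_A = 5.49

Since Δp_min ∝ 1/Δx, the particle with smaller position uncertainty (B) has larger momentum uncertainty.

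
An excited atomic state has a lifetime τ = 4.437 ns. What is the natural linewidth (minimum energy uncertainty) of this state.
74.173 neV

Using the energy-time uncertainty principle:
ΔEΔt ≥ ℏ/2

The lifetime τ represents the time uncertainty Δt.
The natural linewidth (minimum energy uncertainty) is:

ΔE = ℏ/(2τ)
ΔE = (1.055e-34 J·s) / (2 × 4.437e-09 s)
ΔE = 1.188e-26 J = 74.173 neV

This natural linewidth limits the precision of spectroscopic measurements.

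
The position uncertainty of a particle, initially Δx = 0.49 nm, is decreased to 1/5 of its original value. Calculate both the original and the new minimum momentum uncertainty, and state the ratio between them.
Original Δp_min = 1.076 × 10^-25 kg·m/s; new Δp'_min = 5.380 × 10^-25 kg·m/s; ratio Δp'_min/Δp_min = 5.

From the uncertainty principle ΔxΔp ≥ ℏ/2, the minimum momentum uncertainty is Δp_min = ℏ/(2Δx).

Original (Δx = 0.49 nm = 4.900e-10 m):
Δp_min = (1.055e-34 J·s)/(2 × 4.900e-10 m) = 1.076e-25 kg·m/s

When Δx → (1/5)Δx:
Δp'_min = ℏ/(2 × (1/5)Δx) = 5 × ℏ/(2Δx) = 5 × Δp_min
Δp'_min = 5 × 1.076e-25 kg·m/s = 5.380e-25 kg·m/s

Since Δp_min ∝ 1/Δx, when Δx is decreased to 1/5 of its original value, Δp_min increases to 5 times its original value.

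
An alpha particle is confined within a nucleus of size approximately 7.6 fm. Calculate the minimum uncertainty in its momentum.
6.938 × 10^-21 kg·m/s

Using the Heisenberg uncertainty principle:
ΔxΔp ≥ ℏ/2

With Δx ≈ L = 7.600e-15 m (the confinement size):
Δp_min = ℏ/(2Δx)
Δp_min = (1.055e-34 J·s) / (2 × 7.600e-15 m)
Δp_min = 6.938e-21 kg·m/s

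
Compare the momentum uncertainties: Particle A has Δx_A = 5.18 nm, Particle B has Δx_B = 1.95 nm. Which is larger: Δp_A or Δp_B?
Particle B has the larger minimum momentum uncertainty, by a factor of 2.66.

For each particle, the minimum momentum uncertainty is Δp_min = ℏ/(2Δx):

Particle A: Δp_A = ℏ/(2×5.180e-09 m) = 1.018e-26 kg·m/s
Particle B: Δp_B = ℏ/(2×1.950e-09 m) = 2.704e-26 kg·m/s

Ratio: Δp_B/Δp_A = 2.66

Since Δp_min ∝ 1/Δx, the particle with smaller position uncertainty (B) has larger momentum uncertainty.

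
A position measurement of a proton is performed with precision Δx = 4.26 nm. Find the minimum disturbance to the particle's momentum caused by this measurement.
1.238 × 10^-26 kg·m/s

The uncertainty principle implies that measuring position disturbs momentum:
ΔxΔp ≥ ℏ/2

When we measure position with precision Δx, we necessarily introduce a momentum uncertainty:
Δp ≥ ℏ/(2Δx)
Δp_min = (1.055e-34 J·s) / (2 × 4.260e-09 m)
Δp_min = 1.238e-26 kg·m/s

The more precisely we measure position, the greater the momentum disturbance.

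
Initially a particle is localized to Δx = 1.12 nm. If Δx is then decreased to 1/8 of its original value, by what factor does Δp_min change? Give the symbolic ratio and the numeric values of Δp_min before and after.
Original Δp_min = 4.708 × 10^-26 kg·m/s; new Δp'_min = 3.766 × 10^-25 kg·m/s; ratio Δp'_min/Δp_min = 8.

From the uncertainty principle ΔxΔp ≥ ℏ/2, the minimum momentum uncertainty is Δp_min = ℏ/(2Δx).

Original (Δx = 1.12 nm = 1.120e-09 m):
Δp_min = (1.055e-34 J·s)/(2 × 1.120e-09 m) = 4.708e-26 kg·m/s

When Δx → (1/8)Δx:
Δp'_min = ℏ/(2 × (1/8)Δx) = 8 × ℏ/(2Δx) = 8 × Δp_min
Δp'_min = 8 × 4.708e-26 kg·m/s = 3.766e-25 kg·m/s

Since Δp_min ∝ 1/Δx, when Δx is decreased to 1/8 of its original value, Δp_min increases to 8 times its original value.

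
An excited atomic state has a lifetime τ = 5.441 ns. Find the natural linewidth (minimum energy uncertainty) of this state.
60.486 neV

Using the energy-time uncertainty principle:
ΔEΔt ≥ ℏ/2

The lifetime τ represents the time uncertainty Δt.
The natural linewidth (minimum energy uncertainty) is:

ΔE = ℏ/(2τ)
ΔE = (1.055e-34 J·s) / (2 × 5.441e-09 s)
ΔE = 9.691e-27 J = 60.486 neV

This natural linewidth limits the precision of spectroscopic measurements.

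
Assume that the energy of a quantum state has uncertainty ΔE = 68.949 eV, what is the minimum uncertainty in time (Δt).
4.773 as

Using the energy-time uncertainty principle:
ΔEΔt ≥ ℏ/2

The minimum uncertainty in time is:
Δt_min = ℏ/(2ΔE)
Δt_min = (1.055e-34 J·s) / (2 × 1.105e-17 J)
Δt_min = 4.773e-18 s = 4.773 as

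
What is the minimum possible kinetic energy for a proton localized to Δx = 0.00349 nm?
425.896 meV

Localizing a particle requires giving it sufficient momentum uncertainty:

1. From uncertainty principle: Δp ≥ ℏ/(2Δx)
   Δp_min = (1.055e-34 J·s) / (2 × 3.490e-12 m)
   Δp_min = 1.511e-23 kg·m/s

2. This momentum uncertainty corresponds to kinetic energy:
   KE ≈ (Δp)²/(2m) = (1.511e-23)²/(2 × 1.673e-27 kg)
   KE = 6.824e-20 J = 425.896 meV

Tighter localization requires more energy.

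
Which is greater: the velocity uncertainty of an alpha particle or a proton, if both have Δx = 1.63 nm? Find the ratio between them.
The proton has the larger minimum velocity uncertainty, by a ratio of 4.0.

For both particles, Δp_min = ℏ/(2Δx) = 3.235e-26 kg·m/s (same for both).

The velocity uncertainty is Δv = Δp/m:
- alpha particle: Δv = 3.235e-26 / 6.645e-27 = 4.868e+00 m/s = 4.868 m/s
- proton: Δv = 3.235e-26 / 1.673e-27 = 1.934e+01 m/s = 19.340 m/s

Ratio: 1.934e+01 / 4.868e+00 = 4.0

The lighter particle has larger velocity uncertainty because Δv ∝ 1/m.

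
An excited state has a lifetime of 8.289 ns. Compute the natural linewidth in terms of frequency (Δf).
9.600 MHz

Using the energy-time uncertainty principle and E = hf:
ΔEΔt ≥ ℏ/2
hΔf·Δt ≥ ℏ/2

The minimum frequency uncertainty is:
Δf = ℏ/(2hτ) = 1/(4πτ)
Δf = 1/(4π × 8.289e-09 s)
Δf = 9.600e+06 Hz = 9.600 MHz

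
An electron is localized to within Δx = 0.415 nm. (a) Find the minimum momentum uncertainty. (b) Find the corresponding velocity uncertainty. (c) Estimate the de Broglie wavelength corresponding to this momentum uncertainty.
(a) Δp_min = 1.271 × 10^-25 kg·m/s
(b) Δv_min = 139.479 km/s
(c) λ_dB = 5.215 nm

Step-by-step:

(a) From the uncertainty principle:
Δp_min = ℏ/(2Δx) = (1.055e-34 J·s)/(2 × 4.150e-10 m) = 1.271e-25 kg·m/s

(b) The velocity uncertainty:
Δv = Δp/m = (1.271e-25 kg·m/s)/(9.109e-31 kg) = 1.395e+05 m/s = 139.479 km/s

(c) The de Broglie wavelength for this momentum:
λ = h/p = (6.626e-34 J·s)/(1.271e-25 kg·m/s) = 5.215e-09 m = 5.215 nm

Note: The de Broglie wavelength is comparable to the localization size, as expected from wave-particle duality.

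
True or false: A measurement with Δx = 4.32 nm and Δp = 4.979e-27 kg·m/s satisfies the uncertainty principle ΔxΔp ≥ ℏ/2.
No, it violates the uncertainty principle (impossible measurement).

Calculate the product ΔxΔp:
ΔxΔp = (4.320e-09 m) × (4.979e-27 kg·m/s)
ΔxΔp = 2.151e-35 J·s

Compare to the minimum allowed value ℏ/2:
ℏ/2 = 5.273e-35 J·s

Since ΔxΔp = 2.151e-35 J·s < 5.273e-35 J·s = ℏ/2,
the measurement violates the uncertainty principle.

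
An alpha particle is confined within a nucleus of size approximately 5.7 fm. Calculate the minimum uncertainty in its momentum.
9.251 × 10^-21 kg·m/s

Using the Heisenberg uncertainty principle:
ΔxΔp ≥ ℏ/2

With Δx ≈ L = 5.700e-15 m (the confinement size):
Δp_min = ℏ/(2Δx)
Δp_min = (1.055e-34 J·s) / (2 × 5.700e-15 m)
Δp_min = 9.251e-21 kg·m/s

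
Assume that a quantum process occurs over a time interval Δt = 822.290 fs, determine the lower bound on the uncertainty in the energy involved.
400.231 μeV

Using the energy-time uncertainty principle:
ΔEΔt ≥ ℏ/2

The minimum uncertainty in energy is:
ΔE_min = ℏ/(2Δt)
ΔE_min = (1.055e-34 J·s) / (2 × 8.223e-13 s)
ΔE_min = 6.412e-23 J = 400.231 μeV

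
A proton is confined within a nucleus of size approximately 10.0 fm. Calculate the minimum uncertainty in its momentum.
5.273 × 10^-21 kg·m/s

Using the Heisenberg uncertainty principle:
ΔxΔp ≥ ℏ/2

With Δx ≈ L = 1.000e-14 m (the confinement size):
Δp_min = ℏ/(2Δx)
Δp_min = (1.055e-34 J·s) / (2 × 1.000e-14 m)
Δp_min = 5.273e-21 kg·m/s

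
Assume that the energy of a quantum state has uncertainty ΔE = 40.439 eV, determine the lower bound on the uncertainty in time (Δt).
8.138 as

Using the energy-time uncertainty principle:
ΔEΔt ≥ ℏ/2

The minimum uncertainty in time is:
Δt_min = ℏ/(2ΔE)
Δt_min = (1.055e-34 J·s) / (2 × 6.479e-18 J)
Δt_min = 8.138e-18 s = 8.138 as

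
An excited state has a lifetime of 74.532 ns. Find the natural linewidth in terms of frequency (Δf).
1.068 MHz

Using the energy-time uncertainty principle and E = hf:
ΔEΔt ≥ ℏ/2
hΔf·Δt ≥ ℏ/2

The minimum frequency uncertainty is:
Δf = ℏ/(2hτ) = 1/(4πτ)
Δf = 1/(4π × 7.453e-08 s)
Δf = 1.068e+06 Hz = 1.068 MHz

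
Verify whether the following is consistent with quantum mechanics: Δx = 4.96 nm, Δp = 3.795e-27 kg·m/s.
No, it violates the uncertainty principle (impossible measurement).

Calculate the product ΔxΔp:
ΔxΔp = (4.960e-09 m) × (3.795e-27 kg·m/s)
ΔxΔp = 1.882e-35 J·s

Compare to the minimum allowed value ℏ/2:
ℏ/2 = 5.273e-35 J·s

Since ΔxΔp = 1.882e-35 J·s < 5.273e-35 J·s = ℏ/2,
the measurement violates the uncertainty principle.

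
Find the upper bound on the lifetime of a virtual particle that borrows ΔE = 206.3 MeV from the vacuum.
1.595 ys

Using the energy-time uncertainty principle:
ΔEΔt ≥ ℏ/2

For a virtual particle borrowing energy ΔE, the maximum lifetime is:
Δt_max = ℏ/(2ΔE)

Converting energy:
ΔE = 206.3 MeV = 3.305e-11 J

Δt_max = (1.055e-34 J·s) / (2 × 3.305e-11 J)
Δt_max = 1.595e-24 s = 1.595 ys

Virtual particles with higher borrowed energy exist for shorter times.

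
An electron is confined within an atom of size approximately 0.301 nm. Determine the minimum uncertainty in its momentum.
1.752 × 10^-25 kg·m/s

Using the Heisenberg uncertainty principle:
ΔxΔp ≥ ℏ/2

With Δx ≈ L = 3.010e-10 m (the confinement size):
Δp_min = ℏ/(2Δx)
Δp_min = (1.055e-34 J·s) / (2 × 3.010e-10 m)
Δp_min = 1.752e-25 kg·m/s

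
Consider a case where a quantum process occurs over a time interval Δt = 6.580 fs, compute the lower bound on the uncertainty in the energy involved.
50.016 meV

Using the energy-time uncertainty principle:
ΔEΔt ≥ ℏ/2

The minimum uncertainty in energy is:
ΔE_min = ℏ/(2Δt)
ΔE_min = (1.055e-34 J·s) / (2 × 6.580e-15 s)
ΔE_min = 8.013e-21 J = 50.016 meV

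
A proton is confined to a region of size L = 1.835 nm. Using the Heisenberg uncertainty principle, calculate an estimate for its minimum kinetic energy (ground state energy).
1.541 μeV

Using the uncertainty principle to estimate ground state energy:

1. The position uncertainty is approximately the confinement size:
   Δx ≈ L = 1.835e-09 m

2. From ΔxΔp ≥ ℏ/2, the minimum momentum uncertainty is:
   Δp ≈ ℏ/(2L) = 2.873e-26 kg·m/s

3. The kinetic energy is approximately:
   KE ≈ (Δp)²/(2m) = (2.873e-26)²/(2 × 1.673e-27 kg)
   KE ≈ 2.468e-25 J = 1.541 μeV

This is an order-of-magnitude estimate of the ground state energy.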